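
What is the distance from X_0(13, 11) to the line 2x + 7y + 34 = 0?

The normal to the line is n = (2, 7) with |n| = √53.
|n·X_0 − (-34)| = |103 − (-34)| = 137, so the distance is 137/√53.

137√53/53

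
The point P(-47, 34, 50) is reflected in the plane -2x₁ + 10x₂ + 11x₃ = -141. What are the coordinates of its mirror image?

With n = (-2, 10, 11), the signed offset is (n·P − (-141))/|n|² = 1125/225 = 5.
P' = P − 2t·n = (-47, 34, 50) − 10·(-2, 10, 11) = (-27, -66, -60).

(-27, -66, -60)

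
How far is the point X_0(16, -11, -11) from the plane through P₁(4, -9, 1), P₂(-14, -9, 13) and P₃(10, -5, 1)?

P₁P₂ = (-18, 0, 12) and P₁P₃ = (6, 4, 0), so a normal is n = P₁P₂ × P₁P₃ = (-48, 72, -72).
Then n·(16, -11, -11) - (-912) = 144.
|n| = √(2304 + 5184 + 5184) = 24√22, so the distance is |144|/(24√22) = 6/√22.

3√22/11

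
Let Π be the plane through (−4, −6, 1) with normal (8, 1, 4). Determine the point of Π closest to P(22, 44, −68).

(214/9, 398/9, -604/9)

n = (8, 1, 4), |n|² = 81, and n·P − (-34) = -18.
t = -18/81 = -2/9, so the foot is P − t·n = (22, 44, −68) − (-2/9)·(8, 1, 4) = (214/9, 398/9, −604/9).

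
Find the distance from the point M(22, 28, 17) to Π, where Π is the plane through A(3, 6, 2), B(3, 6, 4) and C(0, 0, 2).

16√5/5

AB = (0, 0, 2) and AC = (-3, -6, 0), so a normal is n = AB × AC = (12, -6, 0).
n = (12, -6, 0); n·P − 0 = 96; |n| = 6√5; distance = 96/(6√5) = 16√5/5.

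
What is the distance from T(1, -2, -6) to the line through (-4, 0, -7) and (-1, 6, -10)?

A direction vector is d = (3, 6, -3).
AP = (5, -2, 1), and AP × d = (0, 18, 36).
|AP × d|² = 1620 and |d|² = 54, so the distance is √(1620/54) = √30.

√30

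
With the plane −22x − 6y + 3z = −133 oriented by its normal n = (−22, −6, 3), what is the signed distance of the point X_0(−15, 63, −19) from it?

n·X_0 − (-133) = 28.
|n| = 23, so the signed distance is 28/23.

28/23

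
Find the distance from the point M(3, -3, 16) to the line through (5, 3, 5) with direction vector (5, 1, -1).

√134

Direction vector d = (5, 1, -1).
AP = (-2, -6, 11), and AP × d = (-5, 53, 28).
|AP × d|² = 3618 and |d|² = 27, so the distance is √(3618/27) = √134.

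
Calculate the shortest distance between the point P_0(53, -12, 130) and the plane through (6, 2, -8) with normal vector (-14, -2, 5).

4

The plane has equation n·(r − (6, 2, -8)) = 0, i.e. n·r = -128.
d = |(-14)·53 + (-2)·(-12) + 5·130 − (-128)| / √(196 + 4 + 25) = |60| / 15 = 4.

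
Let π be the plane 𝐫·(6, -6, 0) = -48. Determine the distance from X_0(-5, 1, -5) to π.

√2

Normal vector n = (6, -6, 0), and n·(-5, 1, -5) - (-48) = 12.
|n| = √(36 + 36 + 0) = 6√2, so the distance is |12|/(6√2) = √2.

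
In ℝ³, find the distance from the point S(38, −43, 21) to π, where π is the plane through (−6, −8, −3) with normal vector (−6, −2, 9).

The plane has equation n·(r − (−6, −8, −3)) = 0, i.e. n·r = 25.
Then n·(38, −43, 21) − 25 = 22.
|n| = √(36 + 4 + 81) = 11, so the distance is |22|/11 = 2.

2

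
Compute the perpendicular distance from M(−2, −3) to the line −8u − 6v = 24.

d = |(-8)·(-2) + (-6)·(-3) − 24| / √(64 + 36) = |10|/10 = 1.

1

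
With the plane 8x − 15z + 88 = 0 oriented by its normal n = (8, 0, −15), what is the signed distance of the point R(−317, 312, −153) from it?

n·R − (-88) = -153.
|n| = 17, so the signed distance is -153/17 = -9.

-9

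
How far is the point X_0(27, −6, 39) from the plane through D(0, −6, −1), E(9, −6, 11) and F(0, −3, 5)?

12/√61

DE = (9, 0, 12) and DF = (0, 3, 6), so a normal is n = DE × DF = (−36, −54, 27).
n = (−36, −54, 27); n·P − 297 = 108; |n| = 9√61; distance = 108/(9√61) = 12√61/61.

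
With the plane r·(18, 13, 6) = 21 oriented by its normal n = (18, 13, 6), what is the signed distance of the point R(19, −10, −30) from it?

11/23

n·R − 21 = 11.
|n| = 23, so the signed distance is 11/23.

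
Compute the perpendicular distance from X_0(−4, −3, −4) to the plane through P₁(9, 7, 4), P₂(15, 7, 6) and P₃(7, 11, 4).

12/√41

P₁P₂ = (6, 0, 2) and P₁P₃ = (−2, 4, 0), so a normal is n = P₁P₂ × P₁P₃ = (−8, −4, 24).
n = (−8, −4, 24); n·P − (-4) = -48; |n| = 4√41; distance = 48/(4√41) = 12/√41.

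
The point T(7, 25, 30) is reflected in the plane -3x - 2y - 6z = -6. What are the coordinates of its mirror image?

With n = (-3, -2, -6), the signed offset is (n·T − (-6))/|n|² = -245/49 = -5.
T' = T − 2t·n = (7, 25, 30) − (-10)·(-3, -2, -6) = (-23, 5, -30).

(-23, 5, -30)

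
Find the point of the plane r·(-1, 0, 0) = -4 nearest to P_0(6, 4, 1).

n = (-1, 0, 0), |n|² = 1, and n·P_0 − (-4) = -2.
t = -2/1 = -2, so the foot is P_0 − t·n = (6, 4, 1) − (-2)·(-1, 0, 0) = (4, 4, 1).

(4, 4, 1)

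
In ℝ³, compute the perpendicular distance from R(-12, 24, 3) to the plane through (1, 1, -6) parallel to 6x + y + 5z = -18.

10/√62

Parallel planes share the normal n = (6, 1, 5); since (1, 1, -6) lies on the plane, its equation is 6x + y + 5z = -23.
n = (6, 1, 5); n·P − (-23) = -10; |n| = √62; distance = 10/√62.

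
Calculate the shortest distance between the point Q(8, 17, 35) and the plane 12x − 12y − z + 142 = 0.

Normal vector n = (12, −12, −1), and n·(8, 17, 35) − (−142) = −1.
|n| = √(144 + 144 + 1) = 17, so the distance is |-1|/17 = 1/17.

1/17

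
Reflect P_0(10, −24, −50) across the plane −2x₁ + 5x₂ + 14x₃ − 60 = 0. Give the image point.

(-6, 16, 62)

With n = (−2, 5, 14), the signed offset is (n·P_0 − 60)/|n|² = -900/225 = -4.
P_0' = P_0 − 2t·n = (10, −24, −50) − (-8)·(−2, 5, 14) = (−6, 16, 62).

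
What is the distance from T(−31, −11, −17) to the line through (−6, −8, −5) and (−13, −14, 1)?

3√73

A direction vector is d = (−7, −6, 6).
AP = (−25, −3, −12); AP·d = 121, |AP|² = 778, |d|² = 121.
distance² = |AP|² − (AP·d)²/|d|² = 778 − 14641/121 = 657, so the distance is 3√73.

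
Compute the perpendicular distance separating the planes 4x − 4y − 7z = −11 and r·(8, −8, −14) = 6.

14/9

Divide the second equation by 2 to match normals: 4x − 4y − 7z = 3.
With common normal n = (4, −4, −7) (|n| = 9), the distance is |(-11) − 3|/|n| = 14/9.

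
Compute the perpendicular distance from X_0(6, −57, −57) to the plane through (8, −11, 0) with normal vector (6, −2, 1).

The plane has equation n·(r − (8, −11, 0)) = 0, i.e. n·r = 70.
d = |6·6 + (-2)·(-57) + 1·(-57) − 70| / √(36 + 4 + 1) = |23| / √41 = 23/√41.

23√41/41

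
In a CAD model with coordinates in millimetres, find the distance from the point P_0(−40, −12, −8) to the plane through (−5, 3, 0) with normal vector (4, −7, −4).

1/3

The plane has equation n·(r − (−5, 3, 0)) = 0, i.e. n·r = -41.
Then n·(−40, −12, −8) − (−41) = −3.
|n| = √(16 + 49 + 16) = 9, so the distance is |-3|/9 = 1/3.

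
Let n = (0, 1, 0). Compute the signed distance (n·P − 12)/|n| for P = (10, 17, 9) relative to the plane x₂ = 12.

5

n·P − 12 = 5.
|n| = 1, so the signed distance is 5/1 = 5.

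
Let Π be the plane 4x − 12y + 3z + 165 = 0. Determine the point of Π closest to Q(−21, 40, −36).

The perpendicular from Q has direction n = (4, −12, 3): r = (−21, 40, −36) + t(4, −12, 3).
Substitute into the plane: n·(Q + tn) = -165 gives -672 + 169t = -165, so t = 3.
Foot = (−21, 40, −36) + 3·(4, −12, 3) = (−9, 4, −27).

(-9, 4, -27)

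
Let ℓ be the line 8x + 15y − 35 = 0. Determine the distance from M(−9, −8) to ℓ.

The normal to the line is n = (8, 15) with |n| = 17.
|n·M − 35| = |-192 − 35| = 227, so the distance is 227/17.

227/17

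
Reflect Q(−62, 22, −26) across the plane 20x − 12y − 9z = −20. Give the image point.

n = (20, −12, −9), |n|² = 625, n·Q − (-20) = -1250, so t = -1250/625 = -2.
Foot F = Q − (-2)·n = (−22, −2, −44); the reflection is 2F − Q = (18, −26, −62).

(18, -26, -62)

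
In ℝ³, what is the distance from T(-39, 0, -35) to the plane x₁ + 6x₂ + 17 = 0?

22/√37

Normal vector n = (1, 6, 0), and n·(-39, 0, -35) - (-17) = -22.
|n| = √(1 + 36 + 0) = √37, so the distance is |-22|/√37 = 22/√37.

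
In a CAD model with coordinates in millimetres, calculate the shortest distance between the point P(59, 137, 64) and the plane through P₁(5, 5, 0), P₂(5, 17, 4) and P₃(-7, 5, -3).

P₁P₂ = (0, 12, 4) and P₁P₃ = (-12, 0, -3), so a normal is n = P₁P₂ × P₁P₃ = (-36, -48, 144).
d = |(-36)·59 + (-48)·137 + 144·64 − (-420)| / √(1296 + 2304 + 20736) = |936| / 156 = 6.

6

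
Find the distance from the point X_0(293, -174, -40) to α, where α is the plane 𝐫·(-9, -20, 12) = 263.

4

d = |(-9)·293 + (-20)·(-174) + 12·(-40) − 263| / √(81 + 400 + 144) = |100| / 25 = 4.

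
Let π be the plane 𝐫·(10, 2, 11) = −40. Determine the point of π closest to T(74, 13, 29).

(24, 3, -26)

The perpendicular from T has direction n = (10, 2, 11): r = (74, 13, 29) + t(10, 2, 11).
Substitute into the plane: n·(T + tn) = -40 gives 1085 + 225t = -40, so t = -5.
Foot = (74, 13, 29) + (-5)·(10, 2, 11) = (24, 3, −26).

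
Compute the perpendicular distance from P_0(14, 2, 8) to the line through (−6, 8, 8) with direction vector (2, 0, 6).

Direction vector d = (2, 0, 6).
AP = (20, −6, 0), and AP × d = (−36, −120, 12).
|AP × d|² = 15840 and |d|² = 40, so the distance is √(15840/40) = √396 = 6√11.

6√11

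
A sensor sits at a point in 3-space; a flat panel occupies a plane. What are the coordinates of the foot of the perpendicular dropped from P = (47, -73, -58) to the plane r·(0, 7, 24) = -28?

(47, -52, 14)

n = (0, 7, 24), |n|² = 625, and n·P − (-28) = -1875.
t = -1875/625 = -3, so the foot is P − t·n = (47, -73, -58) − (-3)·(0, 7, 24) = (47, -52, 14).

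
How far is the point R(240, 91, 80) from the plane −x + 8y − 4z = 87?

Normal vector n = (−1, 8, −4), and n·(240, 91, 80) − 87 = 81.
|n| = √(1 + 64 + 16) = 9, so the distance is |81|/9 = 9.

9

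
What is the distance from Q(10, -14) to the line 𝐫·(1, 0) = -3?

d = |1·10 + 0·(-14) − (-3)| / √(1 + 0) = |13|/1 = 13.

13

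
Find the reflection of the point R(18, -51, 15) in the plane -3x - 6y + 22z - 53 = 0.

(24, -39, -29)

n = (-3, -6, 22), |n|² = 529, n·R − 53 = 529, so t = 529/529 = 1.
Foot F = R − 1·n = (21, -45, -7); the reflection is 2F − R = (24, -39, -29).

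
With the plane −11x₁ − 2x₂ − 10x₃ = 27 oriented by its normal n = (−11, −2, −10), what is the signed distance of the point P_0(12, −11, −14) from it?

n·P_0 − 27 = 3.
|n| = 15, so the signed distance is 3/15 = 1/5.

1/5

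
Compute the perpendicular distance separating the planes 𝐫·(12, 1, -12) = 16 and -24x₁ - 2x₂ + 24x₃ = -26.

Divide the second equation by -2 to match normals: 12x₁ + x₂ - 12x₃ = 13.
Both planes have normal n = (12, 1, -12), |n| = 17. Any point on the first plane is at distance |13 − 16|/|n| = 3/17 from the second.

3/17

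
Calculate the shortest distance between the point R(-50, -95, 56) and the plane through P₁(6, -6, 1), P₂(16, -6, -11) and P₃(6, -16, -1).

P₁P₂ = (10, 0, -12) and P₁P₃ = (0, -10, -2), so a normal is n = P₁P₂ × P₁P₃ = (-120, 20, -100).
Then n·(-50, -95, 56) - (-940) = -560.
|n| = √(14400 + 400 + 10000) = 20√62, so the distance is |-560|/(20√62) = 28/√62.

28/√62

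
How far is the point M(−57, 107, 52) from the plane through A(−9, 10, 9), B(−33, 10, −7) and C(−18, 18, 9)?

AB = (−24, 0, −16) and AC = (−9, 8, 0), so a normal is n = AB × AC = (128, 144, −192).
n = (128, 144, −192); n·P − (-1440) = -432; |n| = 272; distance = 432/272 = 27/17.

27/17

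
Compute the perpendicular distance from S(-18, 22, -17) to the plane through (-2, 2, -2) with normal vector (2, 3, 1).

13√14/14

The plane has equation n·(r − (-2, 2, -2)) = 0, i.e. n·r = 0.
n = (2, 3, 1); n·P − 0 = 13; |n| = √14; distance = 13/√14.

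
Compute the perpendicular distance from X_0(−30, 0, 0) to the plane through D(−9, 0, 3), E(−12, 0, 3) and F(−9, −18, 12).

DE = (−3, 0, 0) and DF = (0, −18, 9), so a normal is n = DE × DF = (0, 27, 54).
Then n·(−30, 0, 0) − 162 = −162.
|n| = √(0 + 729 + 2916) = 27√5, so the distance is |-162|/(27√5) = 6/√5.

6√5/5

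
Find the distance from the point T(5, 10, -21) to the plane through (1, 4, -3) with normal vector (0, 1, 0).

The plane has equation n·(r − (1, 4, -3)) = 0, i.e. n·r = 4.
d = |1·10 − 4| / √(0 + 1 + 0) = |6| / 1 = 6.

6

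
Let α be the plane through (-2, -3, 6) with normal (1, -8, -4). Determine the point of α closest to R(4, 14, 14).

(6, -2, 6)

n = (1, -8, -4), |n|² = 81, and n·R − (-2) = -162.
t = -162/81 = -2, so the foot is R − t·n = (4, 14, 14) − (-2)·(1, -8, -4) = (6, -2, 6).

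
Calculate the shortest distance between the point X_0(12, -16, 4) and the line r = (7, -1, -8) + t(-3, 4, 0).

13

Direction vector d = (-3, 4, 0).
AP = (5, -15, 12); AP·d = -75, |AP|² = 394, |d|² = 25.
distance² = |AP|² − (AP·d)²/|d|² = 394 − 5625/25 = 169, so the distance is 13.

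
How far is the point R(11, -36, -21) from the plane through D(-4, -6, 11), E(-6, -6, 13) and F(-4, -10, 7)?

DE = (-2, 0, 2) and DF = (0, -4, -4), so a normal is n = DE × DF = (8, -8, 8).
d = |8·11 + (-8)·(-36) + 8·(-21) − 104| / √(64 + 64 + 64) = |104| / (8√3) = 13/√3.

13/√3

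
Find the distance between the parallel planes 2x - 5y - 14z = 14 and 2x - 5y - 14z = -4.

Both planes have normal n = (2, -5, -14), |n| = 15. Any point on the first plane is at distance |(-4) − 14|/|n| = 18/15 = 6/5 from the second.

6/5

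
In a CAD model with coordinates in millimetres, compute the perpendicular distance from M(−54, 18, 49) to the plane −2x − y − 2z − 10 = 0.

Normal vector n = (−2, −1, −2), and n·(−54, 18, 49) − 10 = −18.
|n| = √(4 + 1 + 4) = 3, so the distance is |-18|/3 = 6.

6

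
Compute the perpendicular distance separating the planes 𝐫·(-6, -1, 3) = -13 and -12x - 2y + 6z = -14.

Divide the second equation by 2 to match normals: -6x - y + 3z = -7.
Both planes have normal n = (-6, -1, 3), |n| = √46. Any point on the first plane is at distance |(-7) − (-13)|/|n| = 6/√46 from the second.

6/√46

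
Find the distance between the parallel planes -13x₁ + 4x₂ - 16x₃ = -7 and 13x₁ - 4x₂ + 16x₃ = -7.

Divide the second equation by -1 to match normals: -13x₁ + 4x₂ - 16x₃ = 7.
Both planes have normal n = (-13, 4, -16), |n| = 21. Any point on the first plane is at distance |7 − (-7)|/|n| = 14/21 = 2/3 from the second.

2/3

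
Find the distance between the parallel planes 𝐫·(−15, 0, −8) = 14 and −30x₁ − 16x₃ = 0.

Divide the second equation by 2 to match normals: −15x₁ − 8x₃ = 0.
With common normal n = (−15, 0, −8) (|n| = 17), the distance is |14 − 0|/|n| = 14/17.

14/17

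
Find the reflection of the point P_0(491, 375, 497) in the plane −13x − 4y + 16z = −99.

With n = (−13, −4, 16), the signed offset is (n·P_0 − (-99))/|n|² = 168/441 = 8/21.
P_0' = P_0 − 2t·n = (491, 375, 497) − (16/21)·(−13, −4, 16) = (10519/21, 7939/21, 10181/21).

(10519/21, 7939/21, 10181/21)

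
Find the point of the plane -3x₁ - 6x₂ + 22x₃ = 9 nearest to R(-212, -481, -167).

(-4897/23, -11105/23, -3687/23)

n = (-3, -6, 22), |n|² = 529, and n·R − 9 = -161.
t = -161/529 = -7/23, so the foot is R − t·n = (-212, -481, -167) − (-7/23)·(-3, -6, 22) = (-4897/23, -11105/23, -3687/23).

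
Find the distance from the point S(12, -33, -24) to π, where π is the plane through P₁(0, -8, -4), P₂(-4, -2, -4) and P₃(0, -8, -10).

14/√13

P₁P₂ = (-4, 6, 0) and P₁P₃ = (0, 0, -6), so a normal is n = P₁P₂ × P₁P₃ = (-36, -24, 0).
d = |(-36)·12 + (-24)·(-33) − 192| / √(1296 + 576 + 0) = |168| / (12√13) = 14√13/13.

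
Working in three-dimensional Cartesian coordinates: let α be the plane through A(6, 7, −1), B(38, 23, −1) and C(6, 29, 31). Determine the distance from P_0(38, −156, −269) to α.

4

AB = (32, 16, 0) and AC = (0, 22, 32), so a normal is n = AB × AC = (512, −1024, 704).
n = (512, −1024, 704); n·P − (-4800) = -5376; |n| = 1344; distance = 5376/1344 = 4.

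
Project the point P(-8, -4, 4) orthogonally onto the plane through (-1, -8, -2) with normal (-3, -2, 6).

(-5, -2, -2)

The perpendicular from P has direction n = (-3, -2, 6): r = (-8, -4, 4) + λ(-3, -2, 6).
Substitute into the plane: n·(P + λn) = 7 gives 56 + 49λ = 7, so λ = -1.
Foot = (-8, -4, 4) + (-1)·(-3, -2, 6) = (-5, -2, -2).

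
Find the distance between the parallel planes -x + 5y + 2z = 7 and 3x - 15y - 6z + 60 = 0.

Divide the second equation by -3 to match normals: -x + 5y + 2z = 20.
With common normal n = (-1, 5, 2) (|n| = √30), the distance is |7 − 20|/|n| = 13/√30 = 13√30/30.

13/√30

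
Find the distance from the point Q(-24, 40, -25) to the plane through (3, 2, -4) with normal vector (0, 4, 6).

√13

The plane has equation n·(r − (3, 2, -4)) = 0, i.e. n·r = -16.
Then n·(-24, 40, -25) - (-16) = 26.
|n| = √(0 + 16 + 36) = 2√13, so the distance is |26|/(2√13) = √13.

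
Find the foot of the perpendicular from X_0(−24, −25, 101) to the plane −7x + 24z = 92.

The perpendicular from X_0 has direction n = (−7, 0, 24): r = (−24, −25, 101) + λ(−7, 0, 24).
Substitute into the plane: n·(X_0 + λn) = 92 gives 2592 + 625λ = 92, so λ = -4.
Foot = (−24, −25, 101) + (-4)·(−7, 0, 24) = (4, −25, 5).

(4, -25, 5)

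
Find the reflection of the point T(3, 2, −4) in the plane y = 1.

n = (0, 1, 0), |n|² = 1, n·T − 1 = 1, so t = 1/1 = 1.
Foot F = T − 1·n = (3, 1, −4); the reflection is 2F − T = (3, 0, −4).

(3, 0, -4)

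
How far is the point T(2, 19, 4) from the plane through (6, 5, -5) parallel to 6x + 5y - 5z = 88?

Parallel planes share the normal n = (6, 5, -5); since (6, 5, -5) lies on the plane, its equation is 6x + 5y - 5z = 86.
Then n·(2, 19, 4) - 86 = 1.
|n| = √(36 + 25 + 25) = √86, so the distance is |1|/√86 = √86/86.

1/√86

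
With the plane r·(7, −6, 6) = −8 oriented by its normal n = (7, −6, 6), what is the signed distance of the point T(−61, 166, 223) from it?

-7

n·T − (-8) = -77.
|n| = 11, so the signed distance is -77/11 = -7.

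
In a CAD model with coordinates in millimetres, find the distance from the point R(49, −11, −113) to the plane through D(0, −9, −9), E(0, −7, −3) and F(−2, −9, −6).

DE = (0, 2, 6) and DF = (−2, 0, 3), so a normal is n = DE × DF = (6, −12, 4).
Then n·(49, −11, −113) − 72 = −98.
|n| = √(36 + 144 + 16) = 14, so the distance is |-98|/14 = 7.

7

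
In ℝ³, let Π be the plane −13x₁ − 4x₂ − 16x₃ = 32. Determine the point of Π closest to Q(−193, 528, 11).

(-1312/7, 3708/7, 125/7)

n = (−13, −4, −16), |n|² = 441, and n·Q − 32 = 189.
t = 189/441 = 3/7, so the foot is Q − t·n = (−193, 528, 11) − (3/7)·(−13, −4, −16) = (−1312/7, 3708/7, 125/7).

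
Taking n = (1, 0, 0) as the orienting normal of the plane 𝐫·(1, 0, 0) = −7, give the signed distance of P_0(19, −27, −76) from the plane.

n·P_0 − (-7) = 26.
|n| = 1, so the signed distance is 26/1 = 26.

26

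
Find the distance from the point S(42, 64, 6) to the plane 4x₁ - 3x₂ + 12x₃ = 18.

30/13

d = |4·42 + (-3)·64 + 12·6 − 18| / √(16 + 9 + 144) = |30| / 13 = 30/13.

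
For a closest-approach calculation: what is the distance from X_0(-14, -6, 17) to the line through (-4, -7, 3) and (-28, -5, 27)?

2√2

A direction vector is d = (-24, 2, 24).
AP = (-10, 1, 14); AP·d = 578, |AP|² = 297, |d|² = 1156.
distance² = |AP|² − (AP·d)²/|d|² = 297 − 334084/1156 = 8, so the distance is 2√2.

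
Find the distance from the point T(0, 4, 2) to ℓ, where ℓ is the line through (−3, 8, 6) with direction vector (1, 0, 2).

6

Direction vector d = (1, 0, 2).
AP = (3, −4, −4), and AP × d = (−8, −10, 4).
|AP × d|² = 180 and |d|² = 5, so the distance is √(180/5) = √36 = 6.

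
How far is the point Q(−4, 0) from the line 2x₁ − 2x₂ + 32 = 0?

6√2

d = |2·(-4) + (-2)·0 − (-32)| / √(4 + 4) = |24|/(2√2) = 6√2.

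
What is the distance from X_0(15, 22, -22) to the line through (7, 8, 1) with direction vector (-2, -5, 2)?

Direction vector d = (-2, -5, 2).
AP = (8, 14, -23); AP·d = -132, |AP|² = 789, |d|² = 33.
distance² = |AP|² − (AP·d)²/|d|² = 789 − 17424/33 = 261, so the distance is 3√29.

3√29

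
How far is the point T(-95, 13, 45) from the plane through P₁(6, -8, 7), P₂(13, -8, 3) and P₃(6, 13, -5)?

P₁P₂ = (7, 0, -4) and P₁P₃ = (0, 21, -12), so a normal is n = P₁P₂ × P₁P₃ = (84, 84, 147).
n = (84, 84, 147); n·P − 861 = -1134; |n| = 189; distance = 1134/189 = 6.

6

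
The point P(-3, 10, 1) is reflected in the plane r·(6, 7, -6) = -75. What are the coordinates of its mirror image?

(-15, -4, 13)

With n = (6, 7, -6), the signed offset is (n·P − (-75))/|n|² = 121/121 = 1.
P' = P − 2t·n = (-3, 10, 1) − 2·(6, 7, -6) = (-15, -4, 13).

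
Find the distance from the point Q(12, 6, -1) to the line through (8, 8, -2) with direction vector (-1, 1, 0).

√3

Direction vector d = (-1, 1, 0).
AP = (4, -2, 1); AP·d = -6, |AP|² = 21, |d|² = 2.
distance² = |AP|² − (AP·d)²/|d|² = 21 − 36/2 = 3, so the distance is √3.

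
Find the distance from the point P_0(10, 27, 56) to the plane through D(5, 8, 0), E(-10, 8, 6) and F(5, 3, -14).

DE = (-15, 0, 6) and DF = (0, -5, -14), so a normal is n = DE × DF = (30, -210, 75).
Then n·(10, 27, 56) - (-1530) = 360.
|n| = √(900 + 44100 + 5625) = 225, so the distance is |360|/225 = 8/5.

8/5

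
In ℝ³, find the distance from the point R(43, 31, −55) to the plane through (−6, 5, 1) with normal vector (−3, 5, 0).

The plane has equation n·(r − (−6, 5, 1)) = 0, i.e. n·r = 43.
Then n·(43, 31, −55) − 43 = −17.
|n| = √(9 + 25 + 0) = √34, so the distance is |-17|/√34 = √34/2.

17/√34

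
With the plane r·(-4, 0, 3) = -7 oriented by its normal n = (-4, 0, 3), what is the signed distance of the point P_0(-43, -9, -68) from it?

n·P_0 − (-7) = -25.
|n| = 5, so the signed distance is -25/5 = -5.

-5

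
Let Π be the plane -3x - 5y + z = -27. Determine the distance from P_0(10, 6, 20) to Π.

13/√35

Normal vector n = (-3, -5, 1), and n·(10, 6, 20) - (-27) = -13.
|n| = √(9 + 25 + 1) = √35, so the distance is |-13|/√35 = 13/√35.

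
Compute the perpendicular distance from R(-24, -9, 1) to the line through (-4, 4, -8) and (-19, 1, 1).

A direction vector is d = (-15, -3, 9).
AP = (-20, -13, 9), and AP × d = (-90, 45, -135).
|AP × d|² = 28350 and |d|² = 315, so the distance is √(28350/315) = √90 = 3√10.

3√10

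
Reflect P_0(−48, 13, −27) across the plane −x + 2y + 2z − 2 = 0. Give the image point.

(-44, 5, -35)

With n = (−1, 2, 2), the signed offset is (n·P_0 − 2)/|n|² = 18/9 = 2.
P_0' = P_0 − 2t·n = (−48, 13, −27) − 4·(−1, 2, 2) = (−44, 5, −35).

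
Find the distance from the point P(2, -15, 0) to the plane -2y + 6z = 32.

1/√10

n = (0, -2, 6); n·P − 32 = -2; |n| = 2√10; distance = 2/(2√10) = 1/√10.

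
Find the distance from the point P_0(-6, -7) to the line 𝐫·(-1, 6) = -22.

d = |(-1)·(-6) + 6·(-7) − (-22)| / √(1 + 36) = |-14|/√37 = 14√37/37.

14/√37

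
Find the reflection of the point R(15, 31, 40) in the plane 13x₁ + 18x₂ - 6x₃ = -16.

(-11, -5, 52)

n = (13, 18, -6), |n|² = 529, n·R − (-16) = 529, so t = 529/529 = 1.
Foot F = R − 1·n = (2, 13, 46); the reflection is 2F − R = (-11, -5, 52).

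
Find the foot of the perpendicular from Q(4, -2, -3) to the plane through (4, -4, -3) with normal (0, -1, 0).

(4, -4, -3)

The perpendicular from Q has direction n = (0, -1, 0): r = (4, -2, -3) + λ(0, -1, 0).
Substitute into the plane: n·(Q + λn) = 4 gives 2 + 1λ = 4, so λ = 2.
Foot = (4, -2, -3) + 2·(0, -1, 0) = (4, -4, -3).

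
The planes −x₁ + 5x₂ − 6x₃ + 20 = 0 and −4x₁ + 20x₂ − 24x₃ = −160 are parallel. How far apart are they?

Divide the second equation by 4 to match normals: −x₁ + 5x₂ − 6x₃ = -40.
With common normal n = (−1, 5, −6) (|n| = √62), the distance is |(-20) − (-40)|/|n| = 20/√62.

10√62/31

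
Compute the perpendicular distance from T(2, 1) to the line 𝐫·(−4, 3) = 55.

12

d = |(-4)·2 + 3·1 − 55| / √(16 + 9) = |-60|/5 = 12.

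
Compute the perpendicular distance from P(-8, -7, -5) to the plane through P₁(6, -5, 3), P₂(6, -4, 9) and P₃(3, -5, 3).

4√37/37

P₁P₂ = (0, 1, 6) and P₁P₃ = (-3, 0, 0), so a normal is n = P₁P₂ × P₁P₃ = (0, -18, 3).
n = (0, -18, 3); n·P − 99 = 12; |n| = 3√37; distance = 12/(3√37) = 4/√37.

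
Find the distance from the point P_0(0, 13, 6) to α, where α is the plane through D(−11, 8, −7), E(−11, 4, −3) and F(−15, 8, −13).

3√17/17

DE = (0, −4, 4) and DF = (−4, 0, −6), so a normal is n = DE × DF = (24, −16, −16).
d = |24·0 + (-16)·13 + (-16)·6 − (-280)| / √(576 + 256 + 256) = |-24| / (8√17) = 3√17/17.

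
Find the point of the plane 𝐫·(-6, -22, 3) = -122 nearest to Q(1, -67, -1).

n = (-6, -22, 3), |n|² = 529, and n·Q − (-122) = 1587.
t = 1587/529 = 3, so the foot is Q − t·n = (1, -67, -1) − 3·(-6, -22, 3) = (19, -1, -10).

(19, -1, -10)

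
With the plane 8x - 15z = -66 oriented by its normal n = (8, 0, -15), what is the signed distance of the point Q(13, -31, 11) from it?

n·Q − (-66) = 5.
|n| = 17, so the signed distance is 5/17.

5/17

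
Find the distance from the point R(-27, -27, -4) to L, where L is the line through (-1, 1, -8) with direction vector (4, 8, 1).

6√5

Direction vector d = (4, 8, 1).
AP = (-26, -28, 4), and AP × d = (-60, 42, -96).
|AP × d|² = 14580 and |d|² = 81, so the distance is √(14580/81) = √180 = 6√5.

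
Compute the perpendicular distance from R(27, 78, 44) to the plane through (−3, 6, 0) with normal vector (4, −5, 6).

The plane has equation n·(r − (−3, 6, 0)) = 0, i.e. n·r = -42.
Then n·(27, 78, 44) − (−42) = 24.
|n| = √(16 + 25 + 36) = √77, so the distance is |24|/√77 = 24/√77.

24√77/77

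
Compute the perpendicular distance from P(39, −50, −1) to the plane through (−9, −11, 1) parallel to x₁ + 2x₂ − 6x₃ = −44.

18/√41

Parallel planes share the normal n = (1, 2, −6); since (−9, −11, 1) lies on the plane, its equation is x₁ + 2x₂ − 6x₃ = -37.
Then n·(39, −50, −1) − (−37) = −18.
|n| = √(1 + 4 + 36) = √41, so the distance is |-18|/√41 = 18/√41.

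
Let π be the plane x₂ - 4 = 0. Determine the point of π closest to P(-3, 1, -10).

n = (0, 1, 0), |n|² = 1, and n·P − 4 = -3.
t = -3/1 = -3, so the foot is P − t·n = (-3, 1, -10) − (-3)·(0, 1, 0) = (-3, 4, -10).

(-3, 4, -10)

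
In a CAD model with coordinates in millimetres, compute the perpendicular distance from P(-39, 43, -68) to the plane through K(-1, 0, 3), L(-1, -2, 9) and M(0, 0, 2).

20√11/11

KL = (0, -2, 6) and KM = (1, 0, -1), so a normal is n = KL × KM = (2, 6, 2).
n = (2, 6, 2); n·P − 4 = 40; |n| = 2√11; distance = 40/(2√11) = 20√11/11.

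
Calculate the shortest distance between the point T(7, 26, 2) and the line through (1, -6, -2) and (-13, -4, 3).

A direction vector is d = (-14, 2, 5).
AP = (6, 32, 4); AP·d = 0, |AP|² = 1076, |d|² = 225.
distance² = |AP|² − (AP·d)²/|d|² = 1076 − 0/225 = 1076, so the distance is 2√269.

2√269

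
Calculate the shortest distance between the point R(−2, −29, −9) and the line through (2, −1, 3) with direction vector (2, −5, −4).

4√14

Direction vector d = (2, −5, −4).
AP = (−4, −28, −12), and AP × d = (52, −40, 76).
|AP × d|² = 10080 and |d|² = 45, so the distance is √(10080/45) = √224 = 4√14.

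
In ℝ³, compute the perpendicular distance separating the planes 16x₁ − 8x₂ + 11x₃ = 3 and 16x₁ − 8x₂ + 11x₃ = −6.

3/7

Both planes have normal n = (16, −8, 11), |n| = 21. Any point on the first plane is at distance |(-6) − 3|/|n| = 9/21 = 3/7 from the second.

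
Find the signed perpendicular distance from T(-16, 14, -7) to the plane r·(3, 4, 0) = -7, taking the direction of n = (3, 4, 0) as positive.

n·T − (-7) = 15.
|n| = 5, so the signed distance is 15/5 = 3.

3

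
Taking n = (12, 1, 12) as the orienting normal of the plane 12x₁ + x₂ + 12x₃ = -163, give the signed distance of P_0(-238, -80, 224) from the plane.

n·P_0 − (-163) = -85.
|n| = 17, so the signed distance is -85/17 = -5.

-5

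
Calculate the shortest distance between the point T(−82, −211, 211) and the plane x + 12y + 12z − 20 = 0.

6

Normal vector n = (1, 12, 12), and n·(−82, −211, 211) − 20 = −102.
|n| = √(1 + 144 + 144) = 17, so the distance is |-102|/17 = 6.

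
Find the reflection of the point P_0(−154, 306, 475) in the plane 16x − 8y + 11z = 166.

(-494/3, 934/3, 1403/3)

With n = (16, −8, 11), the signed offset is (n·P_0 − 166)/|n|² = 147/441 = 1/3.
P_0' = P_0 − 2t·n = (−154, 306, 475) − (2/3)·(16, −8, 11) = (−494/3, 934/3, 1403/3).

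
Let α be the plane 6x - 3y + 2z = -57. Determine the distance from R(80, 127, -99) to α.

Normal vector n = (6, -3, 2), and n·(80, 127, -99) - (-57) = -42.
|n| = √(36 + 9 + 4) = 7, so the distance is |-42|/7 = 6.

6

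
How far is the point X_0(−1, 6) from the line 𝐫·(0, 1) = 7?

1

d = |0·(-1) + 1·6 − 7| / √(0 + 1) = |-1|/1 = 1.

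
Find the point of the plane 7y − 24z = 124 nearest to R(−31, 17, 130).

The perpendicular from R has direction n = (0, 7, −24): r = (−31, 17, 130) + λ(0, 7, −24).
Substitute into the plane: n·(R + λn) = 124 gives -3001 + 625λ = 124, so λ = 5.
Foot = (−31, 17, 130) + 5·(0, 7, −24) = (−31, 52, 10).

(-31, 52, 10)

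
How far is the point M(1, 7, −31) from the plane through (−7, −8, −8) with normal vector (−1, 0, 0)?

The plane has equation n·(r − (−7, −8, −8)) = 0, i.e. n·r = 7.
n = (−1, 0, 0); n·P − 7 = -8; |n| = 1; distance = 8/1 = 8.

8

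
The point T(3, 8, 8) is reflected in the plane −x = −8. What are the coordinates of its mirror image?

(13, 8, 8)

With n = (−1, 0, 0), the signed offset is (n·T − (-8))/|n|² = 5/1 = 5.
T' = T − 2t·n = (3, 8, 8) − 10·(−1, 0, 0) = (13, 8, 8).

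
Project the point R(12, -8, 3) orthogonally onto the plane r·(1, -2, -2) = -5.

(9, -2, 9)

The perpendicular from R has direction n = (1, -2, -2): r = (12, -8, 3) + t(1, -2, -2).
Substitute into the plane: n·(R + tn) = -5 gives 22 + 9t = -5, so t = -3.
Foot = (12, -8, 3) + (-3)·(1, -2, -2) = (9, -2, 9).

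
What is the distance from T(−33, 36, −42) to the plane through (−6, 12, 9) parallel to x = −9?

Parallel planes share the normal n = (1, 0, 0); since (−6, 12, 9) lies on the plane, its equation is x = -6.
Then n·(−33, 36, −42) − (−6) = −27.
|n| = √(1 + 0 + 0) = 1, so the distance is |-27|/1 = 27.

27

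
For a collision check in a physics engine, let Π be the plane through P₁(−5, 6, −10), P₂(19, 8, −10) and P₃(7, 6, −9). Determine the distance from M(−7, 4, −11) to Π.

P₁P₂ = (24, 2, 0) and P₁P₃ = (12, 0, 1), so a normal is n = P₁P₂ × P₁P₃ = (2, −24, −24).
n = (2, −24, −24); n·P − 86 = 68; |n| = 34; distance = 68/34 = 2.

2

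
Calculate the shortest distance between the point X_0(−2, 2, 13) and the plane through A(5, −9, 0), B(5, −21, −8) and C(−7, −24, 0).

√77/77

AB = (0, −12, −8) and AC = (−12, −15, 0), so a normal is n = AB × AC = (−120, 96, −144).
n = (−120, 96, −144); n·P − (-1464) = 24; |n| = 24√77; distance = 24/(24√77) = √77/77.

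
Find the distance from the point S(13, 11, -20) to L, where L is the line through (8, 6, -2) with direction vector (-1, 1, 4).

√86

Direction vector d = (-1, 1, 4).
AP = (5, 5, -18); AP·d = -72, |AP|² = 374, |d|² = 18.
distance² = |AP|² − (AP·d)²/|d|² = 374 − 5184/18 = 86, so the distance is √86.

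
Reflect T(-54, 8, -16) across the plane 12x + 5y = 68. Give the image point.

(42, 48, -16)

With n = (12, 5, 0), the signed offset is (n·T − 68)/|n|² = -676/169 = -4.
T' = T − 2t·n = (-54, 8, -16) − (-8)·(12, 5, 0) = (42, 48, -16).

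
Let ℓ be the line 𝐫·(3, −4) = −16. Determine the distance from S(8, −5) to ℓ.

d = |3·8 + (-4)·(-5) − (-16)| / √(9 + 16) = |60|/5 = 12.

12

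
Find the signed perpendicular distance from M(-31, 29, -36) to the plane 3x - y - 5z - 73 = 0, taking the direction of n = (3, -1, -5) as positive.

n·M − 73 = -15.
|n| = √35, so the signed distance is -3√35/7.

-3√35/7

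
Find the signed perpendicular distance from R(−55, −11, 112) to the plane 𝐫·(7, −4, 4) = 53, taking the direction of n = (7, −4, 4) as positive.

6

n·R − 53 = 54.
|n| = 9, so the signed distance is 54/9 = 6.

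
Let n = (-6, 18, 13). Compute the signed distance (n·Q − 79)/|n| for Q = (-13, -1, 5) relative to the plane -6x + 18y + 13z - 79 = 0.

n·Q − 79 = 46.
|n| = 23, so the signed distance is 46/23 = 2.

2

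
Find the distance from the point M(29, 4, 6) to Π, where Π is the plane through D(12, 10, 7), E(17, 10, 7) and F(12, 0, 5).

1/√26

DE = (5, 0, 0) and DF = (0, -10, -2), so a normal is n = DE × DF = (0, 10, -50).
Then n·(29, 4, 6) - (-250) = -10.
|n| = √(0 + 100 + 2500) = 10√26, so the distance is |-10|/(10√26) = √26/26.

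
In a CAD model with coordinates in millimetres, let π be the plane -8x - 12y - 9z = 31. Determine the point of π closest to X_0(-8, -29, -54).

n = (-8, -12, -9), |n|² = 289, and n·X_0 − 31 = 867.
t = 867/289 = 3, so the foot is X_0 − t·n = (-8, -29, -54) − 3·(-8, -12, -9) = (16, 7, -27).

(16, 7, -27)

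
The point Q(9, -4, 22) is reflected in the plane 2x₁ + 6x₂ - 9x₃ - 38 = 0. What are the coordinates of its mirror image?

With n = (2, 6, -9), the signed offset is (n·Q − 38)/|n|² = -242/121 = -2.
Q' = Q − 2t·n = (9, -4, 22) − (-4)·(2, 6, -9) = (17, 20, -14).

(17, 20, -14)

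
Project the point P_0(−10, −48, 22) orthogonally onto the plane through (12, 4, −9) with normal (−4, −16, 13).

n = (−4, −16, 13), |n|² = 441, and n·P_0 − (-229) = 1323.
t = 1323/441 = 3, so the foot is P_0 − t·n = (−10, −48, 22) − 3·(−4, −16, 13) = (2, 0, −17).

(2, 0, -17)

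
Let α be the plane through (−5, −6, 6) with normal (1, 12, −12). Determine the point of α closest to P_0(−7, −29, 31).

(-5, -5, 7)

The perpendicular from P_0 has direction n = (1, 12, −12): r = (−7, −29, 31) + t(1, 12, −12).
Substitute into the plane: n·(P_0 + tn) = -149 gives -727 + 289t = -149, so t = 2.
Foot = (−7, −29, 31) + 2·(1, 12, −12) = (−5, −5, 7).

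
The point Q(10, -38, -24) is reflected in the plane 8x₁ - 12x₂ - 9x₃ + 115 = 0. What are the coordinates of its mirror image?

n = (8, -12, -9), |n|² = 289, n·Q − (-115) = 867, so t = 867/289 = 3.
Foot F = Q − 3·n = (-14, -2, 3); the reflection is 2F − Q = (-38, 34, 30).

(-38, 34, 30)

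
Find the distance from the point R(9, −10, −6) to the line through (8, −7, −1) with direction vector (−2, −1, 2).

√26

Direction vector d = (−2, −1, 2).
AP = (1, −3, −5), and AP × d = (−11, 8, −7).
|AP × d|² = 234 and |d|² = 9, so the distance is √(234/9) = √26.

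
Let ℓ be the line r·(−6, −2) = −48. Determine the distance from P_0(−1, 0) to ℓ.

27√10/10

d = |(-6)·(-1) + (-2)·0 − (-48)| / √(36 + 4) = |54|/(2√10) = 27/√10.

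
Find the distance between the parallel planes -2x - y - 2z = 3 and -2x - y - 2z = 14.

11/3

Both planes have normal n = (-2, -1, -2), |n| = 3. Any point on the first plane is at distance |14 − 3|/|n| = 11/3 from the second.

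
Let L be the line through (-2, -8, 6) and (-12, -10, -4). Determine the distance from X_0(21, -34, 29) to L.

3√102

A direction vector is d = (-10, -2, -10).
AP = (23, -26, 23), and AP × d = (306, 0, -306).
|AP × d|² = 187272 and |d|² = 204, so the distance is √(187272/204) = √918 = 3√102.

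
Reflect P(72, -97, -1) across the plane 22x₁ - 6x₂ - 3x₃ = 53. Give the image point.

(-104, -49, 23)

n = (22, -6, -3), |n|² = 529, n·P − 53 = 2116, so t = 2116/529 = 4.
Foot F = P − 4·n = (-16, -73, 11); the reflection is 2F − P = (-104, -49, 23).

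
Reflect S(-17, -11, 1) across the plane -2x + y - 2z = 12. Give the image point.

(-13, -13, 5)

n = (-2, 1, -2), |n|² = 9, n·S − 12 = 9, so t = 9/9 = 1.
Foot F = S − 1·n = (-15, -12, 3); the reflection is 2F − S = (-13, -13, 5).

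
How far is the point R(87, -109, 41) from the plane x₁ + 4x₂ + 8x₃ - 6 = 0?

3

n = (1, 4, 8); n·P − 6 = -27; |n| = 9; distance = 27/9 = 3.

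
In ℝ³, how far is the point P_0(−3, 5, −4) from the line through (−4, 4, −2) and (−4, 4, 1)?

A direction vector is d = (0, 0, 3).
AP = (1, 1, −2), and AP × d = (3, −3, 0).
|AP × d|² = 18 and |d|² = 9, so the distance is √(18/9) = √2.

√2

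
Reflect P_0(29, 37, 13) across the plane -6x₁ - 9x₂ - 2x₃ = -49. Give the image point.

(-19, -35, -3)

With n = (-6, -9, -2), the signed offset is (n·P_0 − (-49))/|n|² = -484/121 = -4.
P_0' = P_0 − 2t·n = (29, 37, 13) − (-8)·(-6, -9, -2) = (-19, -35, -3).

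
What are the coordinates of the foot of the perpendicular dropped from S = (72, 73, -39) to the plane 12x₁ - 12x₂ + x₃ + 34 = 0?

n = (12, -12, 1), |n|² = 289, and n·S − (-34) = -17.
t = -17/289 = -1/17, so the foot is S − t·n = (72, 73, -39) − (-1/17)·(12, -12, 1) = (1236/17, 1229/17, -662/17).

(1236/17, 1229/17, -662/17)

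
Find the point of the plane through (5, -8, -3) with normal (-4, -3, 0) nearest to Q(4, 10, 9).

(-4, 4, 9)

The perpendicular from Q has direction n = (-4, -3, 0): r = (4, 10, 9) + t(-4, -3, 0).
Substitute into the plane: n·(Q + tn) = 4 gives -46 + 25t = 4, so t = 2.
Foot = (4, 10, 9) + 2·(-4, -3, 0) = (-4, 4, 9).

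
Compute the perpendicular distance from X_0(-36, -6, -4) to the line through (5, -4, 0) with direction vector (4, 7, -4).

9√17

Direction vector d = (4, 7, -4).
AP = (-41, -2, -4); AP·d = -162, |AP|² = 1701, |d|² = 81.
distance² = |AP|² − (AP·d)²/|d|² = 1701 − 26244/81 = 1377, so the distance is 9√17.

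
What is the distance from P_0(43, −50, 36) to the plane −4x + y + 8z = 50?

Normal vector n = (−4, 1, 8), and n·(43, −50, 36) − 50 = 16.
|n| = √(16 + 1 + 64) = 9, so the distance is |16|/9 = 16/9.

16/9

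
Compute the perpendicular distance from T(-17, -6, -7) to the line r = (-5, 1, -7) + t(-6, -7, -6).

6√2

Direction vector d = (-6, -7, -6).
AP = (-12, -7, 0), and AP × d = (42, -72, 42).
|AP × d|² = 8712 and |d|² = 121, so the distance is √(8712/121) = √72 = 6√2.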